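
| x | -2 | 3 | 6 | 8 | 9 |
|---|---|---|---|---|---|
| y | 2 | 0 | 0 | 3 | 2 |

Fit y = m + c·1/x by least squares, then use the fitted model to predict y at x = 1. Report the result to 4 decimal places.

ŷ = -0.3222

Sums needed: Σ1 = 5, Σ1/x = 17/72, Σ1/x·1/x = 2161/5184.
For Aᵀy: Σy = 7, Σ1/x·y = -29/72.
Determinant 5·(2161/5184) − (17/72)² = 2629/1296.
m = (7·(2161/5184) − (17/72)·(-29/72))/(2629/1296) = 355/239; c = (5·(-29/72) − (17/72)·7)/(2629/1296) = -432/239.
At x = 1: ŷ = (355/239)·(1) + (-432/239)·(1) = -77/239.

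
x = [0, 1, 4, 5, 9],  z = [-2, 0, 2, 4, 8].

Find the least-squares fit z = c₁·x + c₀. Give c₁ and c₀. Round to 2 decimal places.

c₁ = 1.07, c₀ = -1.67

MᵀM·[c₁, c₀]ᵀ = Mᵀz reads: 123·c₁ + 19·c₀ = 100;  19·c₁ + 5·c₀ = 12.
Determinant 123·5 − 19² = 254.
c₁ = (100·5 − 19·12)/254 = 136/127; c₀ = (123·12 − 19·100)/254 = -212/127.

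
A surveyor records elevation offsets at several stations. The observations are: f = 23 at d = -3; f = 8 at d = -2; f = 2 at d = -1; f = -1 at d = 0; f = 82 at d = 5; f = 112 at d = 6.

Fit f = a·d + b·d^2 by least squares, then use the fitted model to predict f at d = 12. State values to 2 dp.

f̂ = 437.55

Compute the Gram sums: Σd·d = 75, Σd·d^2 = 305, Σd^2·d^2 = 2019.
For Xᵀf: Σd·f = 995, Σd^2·f = 6323.
Normal equations: [[75, 305]; [305, 2019]]·[a, b]ᵀ = [995, 6323]ᵀ.
det = 75·2019 − 305² = 58400.
a = (995·2019 − 305·6323)/58400 = 8039/5840; b = (75·6323 − 305·995)/58400 = 3415/1168.
At d = 12: f̂ = (8039/5840)·(12) + (3415/1168)·(144) = 638817/1460.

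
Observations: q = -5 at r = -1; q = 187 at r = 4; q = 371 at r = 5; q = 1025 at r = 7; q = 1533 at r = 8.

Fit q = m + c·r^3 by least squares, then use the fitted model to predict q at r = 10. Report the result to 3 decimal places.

q̂ = 2996.525

Normal-equation sums: Σ1 = 5, Σr^3 = 1043, Σr^3·r^3 = 399515.
Right-hand side: Σq = 3111, Σr^3·q = 1194819.
Eliminating c: 399515·(row 1) − 1043·(row 2) gives 909726·m = 399515·3111 − 1043·1194819 = -3305052, so m = -550842/151621.
Then c = (1194819 − 1043·(-550842/151621))/399515 = 454887/151621.
At r = 10: q̂ = (-550842/151621)·(1) + (454887/151621)·(1000) = 454336158/151621.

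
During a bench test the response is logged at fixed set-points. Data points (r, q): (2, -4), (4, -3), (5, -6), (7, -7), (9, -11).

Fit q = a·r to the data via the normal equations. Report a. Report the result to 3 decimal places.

a = -1.131

Entries of AᵀA: Σr·r = 175.
Right-hand side: Σr·q = -198.
AᵀA·[a]ᵀ = Aᵀq becomes [[175]]·[a]ᵀ = [-198]ᵀ.
a = (-198)/175 = -1.13143.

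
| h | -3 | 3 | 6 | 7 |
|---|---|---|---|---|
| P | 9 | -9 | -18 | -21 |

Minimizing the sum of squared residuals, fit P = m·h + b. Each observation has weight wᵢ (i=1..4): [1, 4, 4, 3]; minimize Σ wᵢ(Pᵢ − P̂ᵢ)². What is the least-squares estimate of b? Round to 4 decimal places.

The normal system MᵀWM·[m, b]ᵀ = MᵀWP is [[336, 54]; [54, 12]]·[m, b]ᵀ = [-1008, -162]ᵀ.
Determinant 336·12 − 54² = 1116.
m = ((-1008)·12 − 54·(-162))/1116 = -3; b = (336·(-162) − 54·(-1008))/1116 = 0.

b = 0.0000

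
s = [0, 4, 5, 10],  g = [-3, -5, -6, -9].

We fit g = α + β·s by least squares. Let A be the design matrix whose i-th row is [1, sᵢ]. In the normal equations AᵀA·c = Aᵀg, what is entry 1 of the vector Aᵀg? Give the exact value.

-23

Entry 1 ↔ basis 1, so (Aᵀg)_{1} = Σᵢ gᵢ = (1)·(-3) + (1)·(-5) + (1)·(-6) + (1)·(-9) = -23.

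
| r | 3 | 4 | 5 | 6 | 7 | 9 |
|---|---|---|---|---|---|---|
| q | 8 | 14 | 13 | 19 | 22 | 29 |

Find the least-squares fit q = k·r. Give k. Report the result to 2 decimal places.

Normal-equation sums: Σr·r = 216.
Right-hand side: Σr·q = 674.
So XᵀX·[k]ᵀ = Xᵀq: [[216]]·[k]ᵀ = [674]ᵀ.
k = 674/216 = 3.12037.

k = 3.12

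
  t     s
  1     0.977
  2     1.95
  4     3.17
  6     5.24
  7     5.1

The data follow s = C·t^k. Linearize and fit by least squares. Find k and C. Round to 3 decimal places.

k = 0.869, C = 1.006

Linearized form: ln s = k·ln t + ln C. From the 5 transformed points,
Σln t = 5.8171, Σ(ln t)² = 9.3992, Σln s = 5.0839, Σln t·ln s = 8.2004.
Normal system: [[9.3992, 5.8171]; [5.8171, 5]]·[k, ln C]ᵀ = [8.2004, 5.0839]ᵀ.
Δ = 9.3992·5 − (5.8171)² = 13.1574; k = (8.2004·5 − 5.8171·5.0839)/13.1574 = 0.86861, ln C = (9.3992·5.0839 − 5.8171·8.2004)/13.1574 = 0.00621, so C = exp(0.00621) = 1.00623.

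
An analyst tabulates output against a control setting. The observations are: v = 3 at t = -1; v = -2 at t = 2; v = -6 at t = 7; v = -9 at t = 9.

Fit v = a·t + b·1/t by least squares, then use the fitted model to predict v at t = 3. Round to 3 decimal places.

v̂ = -3.310

From the data, Σt·t = 135, Σt·1/t = 4, Σ1/t·1/t = 20365/15876.
Moment sums: Σt·v = -130, Σ1/t·v = -41/7.
So MᵀM·[a, b]ᵀ = Mᵀv: [[135, 4]; [4, 20365/15876]]·[a, b]ᵀ = [-130, -41/7]ᵀ.
det = 135·(20365/15876) − 4² = 92417/588.
a = ((-130)·(20365/15876) − 4·(-41/7))/(92417/588) = -2275498/2495259; b = (135·(-41/7) − 4·(-130))/(92417/588) = -159180/92417.
At t = 3: v̂ = (-2275498/2495259)·(3) + (-159180/92417)·(1/3) = -2753038/831753.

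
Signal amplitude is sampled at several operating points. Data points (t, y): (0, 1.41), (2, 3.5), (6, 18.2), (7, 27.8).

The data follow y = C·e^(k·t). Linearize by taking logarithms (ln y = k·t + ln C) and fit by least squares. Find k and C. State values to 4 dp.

Let Y = ln y. Fitting Y = k·t + ln C by least squares:
Over the data: Σt = 15.0000, Σ(t)² = 89.0000, Σln y = 7.8228, Σt·ln y = 43.1893.
Normal system: [[89.0000, 15.0000]; [15.0000, 4]]·[k, ln C]ᵀ = [43.1893, 7.8228]ᵀ.
Solving (det = 131.0000): k = 0.42302, ln C = 0.36939, so C = exp(0.36939) = 1.44686.

k = 0.4230, C = 1.4469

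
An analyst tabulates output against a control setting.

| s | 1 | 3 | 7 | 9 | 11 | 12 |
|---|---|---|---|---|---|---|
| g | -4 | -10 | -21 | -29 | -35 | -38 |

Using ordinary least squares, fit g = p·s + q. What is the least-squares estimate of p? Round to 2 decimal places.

p = -3.11

AᵀA·[p, q]ᵀ = Aᵀg reads: 405·p + 43·q = -1283;  43·p + 6·q = -137.
(Σs·s = 405, Σs = 43, Σ1 = 6, Σs·g = -1283, Σg = -137.)
Δ = 405·6 − 43² = 581.
p = ((-1283)·6 − 43·(-137))/581 = -1807/581; q = (405·(-137) − 43·(-1283))/581 = -316/581.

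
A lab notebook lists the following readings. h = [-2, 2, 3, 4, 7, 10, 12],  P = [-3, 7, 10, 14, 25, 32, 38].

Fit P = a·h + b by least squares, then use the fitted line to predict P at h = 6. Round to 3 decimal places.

P̂ = 20.154

From the data, Σh·h = 326, Σh = 36, Σ1 = 7.
Right-hand side: Σh·P = 1057, ΣP = 123.
det = 326·7 − 36² = 986.
a = (1057·7 − 36·123)/986 = 2971/986; b = (326·123 − 36·1057)/986 = 1023/493.
At h = 6: P̂ = (2971/986)·(6) + (1023/493)·(1) = 9936/493.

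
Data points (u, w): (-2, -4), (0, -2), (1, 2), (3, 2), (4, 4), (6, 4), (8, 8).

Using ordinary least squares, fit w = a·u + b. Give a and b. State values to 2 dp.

Compute the Gram sums: Σu·u = 130, Σu = 20, Σ1 = 7.
Right-hand side: Σu·w = 120, Σw = 14.
Normal equations: [[130, 20]; [20, 7]]·[a, b]ᵀ = [120, 14]ᵀ.
Δ = 130·7 − 20² = 510.
a = (120·7 − 20·14)/510 = 56/51; b = (130·14 − 20·120)/510 = -58/51.

a = 1.10, b = -1.14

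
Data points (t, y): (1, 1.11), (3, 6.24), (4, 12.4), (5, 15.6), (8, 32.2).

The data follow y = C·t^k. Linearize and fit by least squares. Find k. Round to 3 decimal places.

k = 1.639

With ln yᵢ as the transformed response and ln tᵢ as the regressor:
AᵀA = [[10.0431, 6.1738]; [6.1738, 5]], rhs = [17.1431, 10.6723]ᵀ  (here Σln t = 6.1738, Σ(ln t)² = 10.0431, Σln y = 10.6723, Σln t·ln y = 17.1431).
Solving (det = 12.1000): k = 1.63862, ln C = 0.11116.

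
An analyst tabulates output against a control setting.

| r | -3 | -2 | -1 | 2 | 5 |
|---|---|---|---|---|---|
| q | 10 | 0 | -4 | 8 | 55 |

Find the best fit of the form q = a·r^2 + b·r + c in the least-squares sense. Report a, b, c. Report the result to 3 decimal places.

a = 2.040, b = 1.655, c = -4.078

Sums needed: Σr^2·r^2 = 739, Σr^2·r = 97, Σr^2 = 43, Σr·r = 43, Σr = 1, Σ1 = 5.
Right-hand side: Σr^2·q = 1493, Σr·q = 265, Σq = 69.
So AᵀA·[a, b, c]ᵀ = Aᵀq: [[739, 97, 43]; [97, 43, 1]; [43, 1, 5]]·[a, b, c]ᵀ = [1493, 265, 69]ᵀ.
Inverting the 3×3 Gram matrix, [a, b, c]ᵀ = [1567/768, 1271/768, -261/64]ᵀ.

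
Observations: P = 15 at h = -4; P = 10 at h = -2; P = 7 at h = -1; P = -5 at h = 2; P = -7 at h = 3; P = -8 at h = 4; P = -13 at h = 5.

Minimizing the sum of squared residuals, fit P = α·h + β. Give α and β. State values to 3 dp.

The normal system MᵀM·[α, β]ᵀ = MᵀP is [[75, 7]; [7, 7]]·[α, β]ᵀ = [-215, -1]ᵀ.
Eliminating β: 7·(row 1) − 7·(row 2) gives 476·α = 7·(-215) − 7·(-1) = -1498, so α = -107/34.
Then β = ((-1) − 7·(-107/34))/7 = 715/238.

α = -3.147, β = 3.004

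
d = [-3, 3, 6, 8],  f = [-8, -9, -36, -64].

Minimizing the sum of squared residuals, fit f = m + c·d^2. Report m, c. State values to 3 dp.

From the data, Σ1 = 4, Σd^2 = 118, Σd^2·d^2 = 5554.
Moment sums: Σf = -117, Σd^2·f = -5545.
AᵀA·[m, c]ᵀ = Aᵀf becomes [[4, 118]; [118, 5554]]·[m, c]ᵀ = [-117, -5545]ᵀ.
Δ = 4·5554 − 118² = 8292.
m = ((-117)·5554 − 118·(-5545))/8292 = 1123/2073; c = (4·(-5545) − 118·(-117))/8292 = -4187/4146.

m = 0.542, c = -1.010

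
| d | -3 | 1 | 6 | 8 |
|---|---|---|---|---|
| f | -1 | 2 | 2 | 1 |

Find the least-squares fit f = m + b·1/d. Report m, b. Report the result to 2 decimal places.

m = 0.53, b = 1.98

Sums needed: Σ1 = 4, Σ1/d = 23/24, Σ1/d·1/d = 665/576.
And Σf = 4, Σ1/d·f = 67/24.
XᵀX·[m, b]ᵀ = Xᵀf becomes [[4, 23/24]; [23/24, 665/576]]·[m, b]ᵀ = [4, 67/24]ᵀ.
Eliminating b: (665/576)·(row 1) − (23/24)·(row 2) gives (2131/576)·m = (665/576)·4 − (23/24)·(67/24) = 373/192, so m = 1119/2131.
Then b = ((67/24) − (23/24)·(1119/2131))/(665/576) = 4224/2131.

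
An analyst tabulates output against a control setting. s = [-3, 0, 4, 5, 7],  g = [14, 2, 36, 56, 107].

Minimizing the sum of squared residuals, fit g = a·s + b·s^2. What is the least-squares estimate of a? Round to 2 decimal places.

Normal-equation sums: Σs·s = 99, Σs·s^2 = 505, Σs^2·s^2 = 3363.
And Σs·g = 1131, Σs^2·g = 7345.
So AᵀA·[a, b]ᵀ = Aᵀg: [[99, 505]; [505, 3363]]·[a, b]ᵀ = [1131, 7345]ᵀ.
Eliminating b: 3363·(row 1) − 505·(row 2) gives 77912·a = 3363·1131 − 505·7345 = 94328, so a = 11791/9739.
Then b = (7345 − 505·(11791/9739))/3363 = 19500/9739.

a = 1.21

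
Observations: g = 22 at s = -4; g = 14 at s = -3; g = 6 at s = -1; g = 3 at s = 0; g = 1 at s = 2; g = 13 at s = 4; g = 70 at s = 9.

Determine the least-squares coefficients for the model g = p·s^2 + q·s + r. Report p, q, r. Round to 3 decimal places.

The normal equations are: 7171·p + 709·q + 127·r = 6366;  709·p + 127·q + 7·r = 548;  127·p + 7·q + 7·r = 129.
Inverting the 3×3 Gram matrix, [p, q, r]ᵀ = [279079/286182, -354281/286182, 282458/143091]ᵀ.

p = 0.975, q = -1.238, r = 1.974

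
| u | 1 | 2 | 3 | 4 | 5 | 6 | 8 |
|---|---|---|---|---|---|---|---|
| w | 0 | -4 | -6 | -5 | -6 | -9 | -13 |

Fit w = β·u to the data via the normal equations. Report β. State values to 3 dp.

β = -1.510

Entries of MᵀM: Σu·u = 155.
Moment sums: Σu·w = -234.
Hence β = -234 / 155 ≈ -1.50968.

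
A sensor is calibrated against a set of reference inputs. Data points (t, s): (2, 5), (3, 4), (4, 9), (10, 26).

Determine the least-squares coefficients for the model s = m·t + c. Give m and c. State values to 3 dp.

m = 2.813, c = -2.361

Entries of AᵀA: Σt·t = 129, Σt = 19, Σ1 = 4.
For Aᵀs: Σt·s = 318, Σs = 44.
Normal equations: [[129, 19]; [19, 4]]·[m, c]ᵀ = [318, 44]ᵀ.
Eliminating c: 4·(row 1) − 19·(row 2) gives 155·m = 4·318 − 19·44 = 436, so m = 436/155.
Then c = (44 − 19·(436/155))/4 = -366/155.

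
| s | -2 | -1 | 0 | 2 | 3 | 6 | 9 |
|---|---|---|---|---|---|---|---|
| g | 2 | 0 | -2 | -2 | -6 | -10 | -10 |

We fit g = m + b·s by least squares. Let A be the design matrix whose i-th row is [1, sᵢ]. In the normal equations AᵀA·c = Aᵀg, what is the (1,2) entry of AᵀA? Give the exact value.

17

Row 1 ↔ basis 1, column 2 ↔ basis s, so (AᵀA)_{1,2} = Σᵢ s = (1)·(-2) + (1)·(-1) + (1)·(0) + (1)·(2) + (1)·(3) + (1)·(6) + (1)·(9) = 17.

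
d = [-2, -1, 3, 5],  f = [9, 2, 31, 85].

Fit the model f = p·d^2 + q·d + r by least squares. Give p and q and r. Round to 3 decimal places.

p = 3.180, q = 1.206, r = -0.766

From the data, Σd^2·d^2 = 723, Σd^2·d = 143, Σd^2 = 39, Σd·d = 39, Σd = 5, Σ1 = 4.
Moment sums: Σd^2·f = 2442, Σd·f = 498, Σf = 127.
So MᵀM·[p, q, r]ᵀ = Mᵀf: [[723, 143, 39]; [143, 39, 5]; [39, 5, 4]]·[p, q, r]ᵀ = [2442, 498, 127]ᵀ.
Row-reducing yields p = 14897/4684, q = 5649/4684, r = -1795/2342.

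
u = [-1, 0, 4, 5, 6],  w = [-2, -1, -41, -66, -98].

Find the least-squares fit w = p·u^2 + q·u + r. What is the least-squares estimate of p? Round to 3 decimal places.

p = -2.874

Normal-equation sums: Σu^2·u^2 = 2178, Σu^2·u = 404, Σu^2 = 78, Σu·u = 78, Σu = 14, Σ1 = 5.
Right-hand side: Σu^2·w = -5836, Σu·w = -1080, Σw = -208.
XᵀX·[p, q, r]ᵀ = Xᵀw becomes [[2178, 404, 78]; [404, 78, 14]; [78, 14, 5]]·[p, q, r]ᵀ = [-5836, -1080, -208]ᵀ.
Row-reducing yields p = -10230/3559, q = 3292/3559, r = 2316/3559.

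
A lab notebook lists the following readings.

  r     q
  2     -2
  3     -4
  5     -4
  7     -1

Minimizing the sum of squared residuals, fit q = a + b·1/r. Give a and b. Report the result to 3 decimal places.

The normal system MᵀM·[a, b]ᵀ = Mᵀq is [[4, 247/210]; [247/210, 18589/44100]]·[a, b]ᵀ = [-11, -344/105]ᵀ.
Eliminating b: (18589/44100)·(row 1) − (247/210)·(row 2) gives (1483/4900)·a = (18589/44100)·(-11) − (247/210)·(-344/105) = -34543/44100, so a = -34543/13347.
Then b = ((-344/105) − (247/210)·(-34543/13347))/(18589/44100) = -2450/4449.

a = -2.588, b = -0.551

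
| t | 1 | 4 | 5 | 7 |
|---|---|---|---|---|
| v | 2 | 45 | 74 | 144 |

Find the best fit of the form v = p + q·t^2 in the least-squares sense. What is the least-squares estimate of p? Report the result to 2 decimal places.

p = -1.27

The normal equations are: 4·p + 91·q = 265;  91·p + 3283·q = 9628.
(Σ1 = 4, Σt^2 = 91, Σt^2·t^2 = 3283, Σv = 265, Σt^2·v = 9628.)
Determinant 4·3283 − 91² = 4851.
p = (265·3283 − 91·9628)/4851 = -293/231; q = (4·9628 − 91·265)/4851 = 4799/1617.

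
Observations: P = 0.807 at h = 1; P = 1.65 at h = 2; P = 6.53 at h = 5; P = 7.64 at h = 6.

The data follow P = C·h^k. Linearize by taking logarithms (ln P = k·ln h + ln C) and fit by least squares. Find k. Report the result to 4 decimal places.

k = 1.2990

Linearized form: ln P = k·ln h + ln C. From the 4 transformed points,
Σln h = 4.0943, Σ(ln h)² = 6.2811, Σln P = 4.1961, Σln h·ln P = 7.0104.
Equations: 6.2811·k + 4.0943·ln C = 7.0104;  4.0943·k + 4·ln C = 4.1961.
Δ = 6.2811·4 − (4.0943)² = 8.3609; k = (7.0104·4 − 4.0943·4.1961)/8.3609 = 1.29905, ln C = (6.2811·4.1961 − 4.0943·7.0104)/8.3609 = -0.28065.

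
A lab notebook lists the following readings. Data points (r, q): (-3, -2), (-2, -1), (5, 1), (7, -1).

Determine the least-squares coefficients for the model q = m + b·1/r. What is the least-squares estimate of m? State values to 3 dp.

Sums needed: Σ1 = 4, Σ1/r = -103/210, Σ1/r·1/r = 18589/44100.
And Σq = -3, Σ1/r·q = 257/210.
Normal equations: [[4, -103/210]; [-103/210, 18589/44100]]·[m, b]ᵀ = [-3, 257/210]ᵀ.
Δ = 4·(18589/44100) − (-103/210)² = 7083/4900.
m = ((-3)·(18589/44100) − (-103/210)·(257/210))/(7083/4900) = -29296/63747; b = (4·(257/210) − (-103/210)·(-3))/(7083/4900) = 50330/21249.

m = -0.460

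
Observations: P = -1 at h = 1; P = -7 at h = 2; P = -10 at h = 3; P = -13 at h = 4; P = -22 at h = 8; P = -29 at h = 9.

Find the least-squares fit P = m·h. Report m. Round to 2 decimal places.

m = -3.05

Entries of AᵀA: Σh·h = 175.
Right-hand side: Σh·P = -534.
AᵀA·[m]ᵀ = AᵀP becomes [[175]]·[m]ᵀ = [-534]ᵀ.
m = (-534)/175 = -3.05143.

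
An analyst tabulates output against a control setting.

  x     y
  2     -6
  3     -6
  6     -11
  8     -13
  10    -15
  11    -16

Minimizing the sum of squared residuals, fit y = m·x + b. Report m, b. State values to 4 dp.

The normal equations are: 334·m + 40·b = -526;  40·m + 6·b = -67.
Determinant 334·6 − 40² = 404.
m = ((-526)·6 − 40·(-67))/404 = -119/101; b = (334·(-67) − 40·(-526))/404 = -669/202.

m = -1.1782, b = -3.3119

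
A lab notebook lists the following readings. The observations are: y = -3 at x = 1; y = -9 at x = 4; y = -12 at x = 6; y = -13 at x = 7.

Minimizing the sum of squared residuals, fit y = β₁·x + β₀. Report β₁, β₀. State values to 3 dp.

Sums needed: Σx·x = 102, Σx = 18, Σ1 = 4.
Moment sums: Σx·y = -202, Σy = -37.
So AᵀA·[β₁, β₀]ᵀ = Aᵀy: [[102, 18]; [18, 4]]·[β₁, β₀]ᵀ = [-202, -37]ᵀ.
Δ = 102·4 − 18² = 84.
β₁ = ((-202)·4 − 18·(-37))/84 = -71/42; β₀ = (102·(-37) − 18·(-202))/84 = -23/14.

β₁ = -1.690, β₀ = -1.643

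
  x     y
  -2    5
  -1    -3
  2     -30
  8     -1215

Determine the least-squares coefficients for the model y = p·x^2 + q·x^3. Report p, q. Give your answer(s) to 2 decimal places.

Sums needed: Σx^2·x^2 = 4129, Σx^2·x^3 = 32767, Σx^3·x^3 = 262273.
And Σx^2·y = -77863, Σx^3·y = -622357.
Normal equations: [[4129, 32767]; [32767, 262273]]·[p, q]ᵀ = [-77863, -622357]ᵀ.
Determinant 4129·262273 − 32767² = 9248928.
p = ((-77863)·262273 − 32767·(-622357))/9248928 = -2382565/770744; q = (4129·(-622357) − 32767·(-77863))/9248928 = -1531261/770744.

p = -3.09, q = -1.99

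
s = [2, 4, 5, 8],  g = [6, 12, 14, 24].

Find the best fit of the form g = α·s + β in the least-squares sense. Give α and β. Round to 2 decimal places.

α = 2.99, β = -0.19

XᵀX·[α, β]ᵀ = Xᵀg reads: 109·α + 19·β = 322;  19·α + 4·β = 56.
(Σs·s = 109, Σs = 19, Σ1 = 4, Σs·g = 322, Σg = 56.)
det = 109·4 − 19² = 75.
α = (322·4 − 19·56)/75 = 224/75; β = (109·56 − 19·322)/75 = -14/75.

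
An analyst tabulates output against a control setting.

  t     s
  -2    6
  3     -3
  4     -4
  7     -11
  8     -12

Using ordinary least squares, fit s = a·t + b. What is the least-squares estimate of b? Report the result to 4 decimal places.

Setting ∂/∂a … = 0 gives: 142·a + 20·b = -210;  20·a + 5·b = -24.
Determinant 142·5 − 20² = 310.
a = ((-210)·5 − 20·(-24))/310 = -57/31; b = (142·(-24) − 20·(-210))/310 = 396/155.

b = 2.5548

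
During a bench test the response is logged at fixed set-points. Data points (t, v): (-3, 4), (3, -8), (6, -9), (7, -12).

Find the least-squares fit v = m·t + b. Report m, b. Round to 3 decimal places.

Normal-equation sums: Σt·t = 103, Σt = 13, Σ1 = 4.
Moment sums: Σt·v = -174, Σv = -25.
Δ = 103·4 − 13² = 243.
m = ((-174)·4 − 13·(-25))/243 = -371/243; b = (103·(-25) − 13·(-174))/243 = -313/243.

m = -1.527, b = -1.288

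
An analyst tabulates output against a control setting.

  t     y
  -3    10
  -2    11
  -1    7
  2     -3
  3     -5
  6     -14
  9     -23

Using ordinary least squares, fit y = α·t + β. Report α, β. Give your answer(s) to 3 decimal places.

Setting ∂/∂α … = 0 gives: 144·α + 14·β = -371;  14·α + 7·β = -17.
(Σt·t = 144, Σt = 14, Σ1 = 7, Σt·y = -371, Σy = -17.)
Determinant 144·7 − 14² = 812.
α = ((-371)·7 − 14·(-17))/812 = -337/116; β = (144·(-17) − 14·(-371))/812 = 1373/406.

α = -2.905, β = 3.382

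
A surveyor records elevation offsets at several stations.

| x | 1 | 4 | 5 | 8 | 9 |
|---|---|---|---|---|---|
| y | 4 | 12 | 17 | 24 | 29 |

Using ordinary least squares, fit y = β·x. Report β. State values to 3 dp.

β = 3.155

Setting ∂/∂β … = 0 gives: 187·β = 590.
β = 590/187 = 3.15508.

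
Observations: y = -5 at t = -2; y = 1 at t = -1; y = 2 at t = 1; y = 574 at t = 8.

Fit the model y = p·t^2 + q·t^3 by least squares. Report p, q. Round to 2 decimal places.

Entries of XᵀX: Σt^2·t^2 = 4114, Σt^2·t^3 = 32736, Σt^3·t^3 = 262210.
Right-hand side: Σt^2·y = 36719, Σt^3·y = 293929.
Normal equations: [[4114, 32736]; [32736, 262210]]·[p, q]ᵀ = [36719, 293929]ᵀ.
Eliminating q: 262210·(row 1) − 32736·(row 2) gives 7086244·p = 262210·36719 − 32736·293929 = 6029246, so p = 3014623/3543122.
Then q = (293929 − 32736·(3014623/3543122))/262210 = 326851/322102.

p = 0.85, q = 1.01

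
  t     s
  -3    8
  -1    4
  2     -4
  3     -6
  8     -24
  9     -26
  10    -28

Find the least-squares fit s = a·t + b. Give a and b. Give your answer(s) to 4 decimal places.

a = -2.9231, b = 0.8352

Setting ∂/∂a … = 0 gives: 268·a + 28·b = -760;  28·a + 7·b = -76.
(Σt·t = 268, Σt = 28, Σ1 = 7, Σt·s = -760, Σs = -76.)
Δ = 268·7 − 28² = 1092.
a = ((-760)·7 − 28·(-76))/1092 = -38/13; b = (268·(-76) − 28·(-760))/1092 = 76/91.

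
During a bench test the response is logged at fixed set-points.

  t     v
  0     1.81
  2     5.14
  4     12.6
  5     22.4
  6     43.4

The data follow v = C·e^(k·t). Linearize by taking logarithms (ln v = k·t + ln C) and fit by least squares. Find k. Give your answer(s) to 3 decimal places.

k = 0.517

With ln vᵢ as the transformed response and tᵢ as the regressor:
XᵀX = [[81.0000, 17.0000]; [17.0000, 5]], rhs = [51.5770, 11.6436]ᵀ  (here Σt = 17.0000, Σ(t)² = 81.0000, Σln v = 11.6436, Σt·ln v = 51.5770).
Slope k = (n·Σt·ln v − Σt·Σln v)/(n·Σ(t)² − (Σt)²) = (5·51.5770 − 17.0000·11.6436)/116.0000 = 0.51676; ln C = (Σln v − k·Σt)/n = 0.57175.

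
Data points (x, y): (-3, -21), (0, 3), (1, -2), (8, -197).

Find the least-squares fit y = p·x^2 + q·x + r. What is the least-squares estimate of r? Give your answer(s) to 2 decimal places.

r = 2.52

The normal system AᵀA·[p, q, r]ᵀ = Aᵀy is [[4178, 486, 74]; [486, 74, 6]; [74, 6, 4]]·[p, q, r]ᵀ = [-12799, -1515, -217]ᵀ.
Solving the 3×3 system (Gaussian elimination) gives p = -12493/4196, q = -23559/20980, r = 13194/5245.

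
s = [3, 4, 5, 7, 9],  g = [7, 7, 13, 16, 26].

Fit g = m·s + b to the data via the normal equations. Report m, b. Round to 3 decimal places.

Entries of XᵀX: Σs·s = 180, Σs = 28, Σ1 = 5.
Right-hand side: Σs·g = 460, Σg = 69.
XᵀX·[m, b]ᵀ = Xᵀg becomes [[180, 28]; [28, 5]]·[m, b]ᵀ = [460, 69]ᵀ.
Determinant 180·5 − 28² = 116.
m = (460·5 − 28·69)/116 = 92/29; b = (180·69 − 28·460)/116 = -115/29.

m = 3.172, b = -3.966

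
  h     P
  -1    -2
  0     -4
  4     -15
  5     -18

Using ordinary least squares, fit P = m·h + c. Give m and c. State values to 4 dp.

Forming XᵀX = [[42, 8]; [8, 4]] and XᵀP = [-148, -39]ᵀ gives XᵀX·[m, c]ᵀ = XᵀP.
Δ = 42·4 − 8² = 104.
m = ((-148)·4 − 8·(-39))/104 = -35/13; c = (42·(-39) − 8·(-148))/104 = -227/52.

m = -2.6923, c = -4.3654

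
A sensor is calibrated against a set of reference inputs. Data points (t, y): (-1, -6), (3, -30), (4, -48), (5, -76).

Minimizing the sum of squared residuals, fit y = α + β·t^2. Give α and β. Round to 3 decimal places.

α = -3.146, β = -2.890

The normal equations are: 4·α + 51·β = -160;  51·α + 963·β = -2944.
(Σ1 = 4, Σt^2 = 51, Σt^2·t^2 = 963, Σy = -160, Σt^2·y = -2944.)
Eliminating β: 963·(row 1) − 51·(row 2) gives 1251·α = 963·(-160) − 51·(-2944) = -3936, so α = -1312/417.
Then β = ((-2944) − 51·(-1312/417))/963 = -3616/1251.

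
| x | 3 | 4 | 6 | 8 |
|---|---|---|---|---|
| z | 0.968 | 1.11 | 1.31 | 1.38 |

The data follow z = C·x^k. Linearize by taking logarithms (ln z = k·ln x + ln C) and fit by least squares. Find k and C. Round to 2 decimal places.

k = 0.37, C = 0.66

With ln zᵢ as the transformed response and ln xᵢ as the regressor:
Σln x = 6.3561, Σ(ln x)² = 10.6632, Σln z = 0.6639, Σln x·ln z = 1.2625.
Normal system: [[10.6632, 6.3561]; [6.3561, 4]]·[k, ln C]ᵀ = [1.2625, 0.6639]ᵀ.
Slope k = (n·Σln x·ln z − Σln x·Σln z)/(n·Σ(ln x)² − (Σln x)²) = (4·1.2625 − 6.3561·0.6639)/2.2529 = 0.36840; ln C = (Σln z − k·Σln x)/n = -0.41942, so C = exp(-0.41942) = 0.65743.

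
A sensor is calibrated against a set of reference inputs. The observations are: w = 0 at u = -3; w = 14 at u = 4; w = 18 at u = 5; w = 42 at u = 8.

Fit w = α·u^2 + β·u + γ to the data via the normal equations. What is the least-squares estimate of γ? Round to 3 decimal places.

From the data, Σu^2·u^2 = 5058, Σu^2·u = 674, Σu^2 = 114, Σu·u = 114, Σu = 14, Σ1 = 4.
Right-hand side: Σu^2·w = 3362, Σu·w = 482, Σw = 74.
So MᵀM·[α, β, γ]ᵀ = Mᵀw: [[5058, 674, 114]; [674, 114, 14]; [114, 14, 4]]·[α, β, γ]ᵀ = [3362, 482, 74]ᵀ.
Solving the 3×3 system (Gaussian elimination) gives α = 503/1049, β = 7354/5245, γ = -384/5245.

γ = -0.073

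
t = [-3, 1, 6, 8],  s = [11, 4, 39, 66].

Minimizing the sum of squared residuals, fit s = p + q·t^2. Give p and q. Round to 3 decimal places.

The normal system MᵀM·[p, q]ᵀ = Mᵀs is [[4, 110]; [110, 5474]]·[p, q]ᵀ = [120, 5731]ᵀ.
Eliminating q: 5474·(row 1) − 110·(row 2) gives 9796·p = 5474·120 − 110·5731 = 26470, so p = 13235/4898.
Then q = (5731 − 110·(13235/4898))/5474 = 2431/2449.

p = 2.702, q = 0.993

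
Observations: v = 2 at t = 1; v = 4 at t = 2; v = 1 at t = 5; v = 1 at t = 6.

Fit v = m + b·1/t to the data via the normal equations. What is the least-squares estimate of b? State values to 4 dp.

With design matrix A, AᵀA = [[4, 28/15]; [28/15, 593/450]] and Aᵀv = [8, 131/30]ᵀ.
Eliminating b: (593/450)·(row 1) − (28/15)·(row 2) gives (134/75)·m = (593/450)·8 − (28/15)·(131/30) = 538/225, so m = 269/201.
Then b = ((131/30) − (28/15)·(269/201))/(593/450) = 95/67.

b = 1.4179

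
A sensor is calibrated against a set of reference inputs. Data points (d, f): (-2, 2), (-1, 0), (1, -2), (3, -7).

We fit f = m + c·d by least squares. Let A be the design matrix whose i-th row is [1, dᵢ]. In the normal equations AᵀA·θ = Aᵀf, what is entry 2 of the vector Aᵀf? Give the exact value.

-27

Entry 2 ↔ basis d, so (Aᵀf)_{2} = Σᵢ (d)·fᵢ = (-2)·(2) + (-1)·(0) + (1)·(-2) + (3)·(-7) = -27.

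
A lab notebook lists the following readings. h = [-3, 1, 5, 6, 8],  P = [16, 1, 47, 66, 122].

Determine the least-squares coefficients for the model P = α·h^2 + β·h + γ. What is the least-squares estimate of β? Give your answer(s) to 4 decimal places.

XᵀX·[α, β, γ]ᵀ = XᵀP reads: 6099·α + 827·β + 135·γ = 11504;  827·α + 135·β + 17·γ = 1560;  135·α + 17·β + 5·γ = 252.
Inverting the 3×3 Gram matrix, [α, β, γ]ᵀ = [130078/67531, -4934/67531, -91768/67531]ᵀ.

β = -0.0731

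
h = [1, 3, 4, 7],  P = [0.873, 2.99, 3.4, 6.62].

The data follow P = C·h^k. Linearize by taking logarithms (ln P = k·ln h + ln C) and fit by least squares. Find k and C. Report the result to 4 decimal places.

k = 1.0291, C = 0.8855

Taking logs, ln P = k·ln h + ln C, so regress ln P on ln h.
XᵀX = [[6.9153, 4.4308]; [4.4308, 4]], rhs = [6.5777, 4.0733]ᵀ  (here Σln h = 4.4308, Σ(ln h)² = 6.9153, Σln P = 4.0733, Σln h·ln P = 6.5777).
Solving (det = 8.0292): k = 1.02910, ln C = -0.12161, so C = exp(-0.12161) = 0.88549.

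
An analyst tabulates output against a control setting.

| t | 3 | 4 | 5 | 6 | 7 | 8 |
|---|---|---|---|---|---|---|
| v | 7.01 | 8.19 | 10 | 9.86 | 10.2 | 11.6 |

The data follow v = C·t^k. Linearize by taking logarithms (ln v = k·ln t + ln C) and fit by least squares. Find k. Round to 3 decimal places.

k = 0.475

With ln vᵢ as the transformed response and ln tᵢ as the regressor:
AᵀA = [[17.0401, 9.9115]; [9.9115, 6]], rhs = [22.4768, 13.4147]ᵀ  (here Σln t = 9.9115, Σ(ln t)² = 17.0401, Σln v = 13.4147, Σln t·ln v = 22.4768).
Δ = 17.0401·6 − (9.9115)² = 4.0036; k = (22.4768·6 − 9.9115·13.4147)/4.0036 = 0.47492, ln C = (17.0401·13.4147 − 9.9115·22.4768)/4.0036 = 1.45127.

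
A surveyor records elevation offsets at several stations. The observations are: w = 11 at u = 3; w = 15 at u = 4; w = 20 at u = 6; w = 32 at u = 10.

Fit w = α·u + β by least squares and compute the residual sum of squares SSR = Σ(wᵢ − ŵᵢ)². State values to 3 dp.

With design matrix A, AᵀA = [[161, 23]; [23, 4]] and Aᵀw = [533, 78]ᵀ.
Δ = 161·4 − 23² = 115.
α = (533·4 − 23·78)/115 = 338/115; β = (161·78 − 23·533)/115 = 13/5.
Residuals: -48/115, 74/115, -27/115, 1/115; SSR = 74/115.

SSR = 0.643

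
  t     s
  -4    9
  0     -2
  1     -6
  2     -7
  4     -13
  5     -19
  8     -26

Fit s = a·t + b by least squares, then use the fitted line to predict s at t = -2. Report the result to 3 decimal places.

ŝ = 3.543

Setting ∂/∂a … = 0 gives: 126·a + 16·b = -411;  16·a + 7·b = -64.
(Σt·t = 126, Σt = 16, Σ1 = 7, Σt·s = -411, Σs = -64.)
Eliminating b: 7·(row 1) − 16·(row 2) gives 626·a = 7·(-411) − 16·(-64) = -1853, so a = -1853/626.
Then b = ((-64) − 16·(-1853/626))/7 = -744/313.
At t = -2: ŝ = (-1853/626)·(-2) + (-744/313)·(1) = 1109/313.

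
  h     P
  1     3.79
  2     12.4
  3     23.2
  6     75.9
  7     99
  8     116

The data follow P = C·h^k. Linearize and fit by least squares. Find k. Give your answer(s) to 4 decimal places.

Let Y = ln P. Fitting Y = k·ln h + ln C by least squares:
Σln h = 7.6089, Σ(ln h)² = 13.0084, Σln P = 20.6723, Σln h·ln P = 31.7831.
Equations: 13.0084·k + 7.6089·ln C = 31.7831;  7.6089·k + 6·ln C = 20.6723.
Solving (det = 20.1558): k = 1.65737, ln C = 1.34361.

k = 1.6574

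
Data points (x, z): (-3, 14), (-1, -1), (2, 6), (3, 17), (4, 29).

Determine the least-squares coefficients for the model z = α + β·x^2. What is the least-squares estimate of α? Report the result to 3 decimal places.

With design matrix A, AᵀA = [[5, 39]; [39, 435]] and Aᵀz = [65, 766]ᵀ.
Eliminating β: 435·(row 1) − 39·(row 2) gives 654·α = 435·65 − 39·766 = -1599, so α = -533/218.
Then β = (766 − 39·(-533/218))/435 = 1295/654.

α = -2.445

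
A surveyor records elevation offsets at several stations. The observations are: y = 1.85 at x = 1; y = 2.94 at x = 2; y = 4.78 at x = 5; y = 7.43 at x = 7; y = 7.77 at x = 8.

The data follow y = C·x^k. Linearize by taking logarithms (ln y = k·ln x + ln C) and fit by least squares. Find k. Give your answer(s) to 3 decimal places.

k = 0.686

Let Y = ln y. Fitting Y = k·ln x + ln C by least squares:
Σln x = 6.3279, Σ(ln x)² = 11.1814, Σln y = 7.3138, Σln x·ln y = 11.4314.
Equations: 11.1814·k + 6.3279·ln C = 11.4314;  6.3279·k + 5·ln C = 7.3138.
Solving (det = 15.8642): k = 0.68553, ln C = 0.59517.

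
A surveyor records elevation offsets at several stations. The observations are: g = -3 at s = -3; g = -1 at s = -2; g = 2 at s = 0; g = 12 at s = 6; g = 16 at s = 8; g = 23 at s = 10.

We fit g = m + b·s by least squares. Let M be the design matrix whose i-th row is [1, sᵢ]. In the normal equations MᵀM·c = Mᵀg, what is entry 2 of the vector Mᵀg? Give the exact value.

Entry 2 ↔ basis s, so (Mᵀg)_{2} = Σᵢ (s)·gᵢ = (-3)·(-3) + (-2)·(-1) + (0)·(2) + (6)·(12) + (8)·(16) + (10)·(23) = 441.

441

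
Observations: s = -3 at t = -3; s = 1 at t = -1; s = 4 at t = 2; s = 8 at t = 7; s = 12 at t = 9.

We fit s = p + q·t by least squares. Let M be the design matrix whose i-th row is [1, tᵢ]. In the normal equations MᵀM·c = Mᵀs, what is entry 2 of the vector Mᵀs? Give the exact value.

180

Entry 2 ↔ basis t, so (Mᵀs)_{2} = Σᵢ (t)·sᵢ = (-3)·(-3) + (-1)·(1) + (2)·(4) + (7)·(8) + (9)·(12) = 180.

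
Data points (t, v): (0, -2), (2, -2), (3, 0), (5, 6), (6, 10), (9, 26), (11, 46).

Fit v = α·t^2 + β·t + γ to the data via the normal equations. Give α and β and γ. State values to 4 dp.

The normal system AᵀA·[α, β, γ]ᵀ = Aᵀv is [[23220, 2436, 276]; [2436, 276, 36]; [276, 36, 7]]·[α, β, γ]ᵀ = [8174, 826, 84]ᵀ.
Inverting the 3×3 Gram matrix, [α, β, γ]ᵀ = [6011/12768, -11887/12768, -236/133]ᵀ.

α = 0.4708, β = -0.9310, γ = -1.7744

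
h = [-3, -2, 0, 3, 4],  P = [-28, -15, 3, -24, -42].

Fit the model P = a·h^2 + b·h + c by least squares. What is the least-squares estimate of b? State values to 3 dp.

b = 1.058

Entries of AᵀA: Σh^2·h^2 = 434, Σh^2·h = 56, Σh^2 = 38, Σh·h = 38, Σh = 2, Σ1 = 5.
Right-hand side: Σh^2·P = -1200, Σh·P = -126, ΣP = -106.
Inverting the 3×3 Gram matrix, [a, b, c]ᵀ = [-1564/519, 183/173, 664/519]ᵀ.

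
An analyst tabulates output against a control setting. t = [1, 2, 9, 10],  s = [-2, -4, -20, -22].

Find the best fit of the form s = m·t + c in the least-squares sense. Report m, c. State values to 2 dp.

Normal-equation sums: Σt·t = 186, Σt = 22, Σ1 = 4.
For Mᵀs: Σt·s = -410, Σs = -48.
Eliminating c: 4·(row 1) − 22·(row 2) gives 260·m = 4·(-410) − 22·(-48) = -584, so m = -146/65.
Then c = ((-48) − 22·(-146/65))/4 = 23/65.

m = -2.25, c = 0.35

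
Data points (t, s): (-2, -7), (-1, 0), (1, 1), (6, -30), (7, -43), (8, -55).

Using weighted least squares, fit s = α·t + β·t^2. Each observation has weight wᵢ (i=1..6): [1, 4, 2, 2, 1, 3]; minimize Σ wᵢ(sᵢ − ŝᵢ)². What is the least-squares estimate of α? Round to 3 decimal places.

From the data, Σwᵢ·t·t = 323, Σwᵢ·t·t^2 = 2301, Σwᵢ·t^2·t^2 = 17303.
Moment sums: Σwᵢ·t·s = -1965, Σwᵢ·t^2·s = -14853.
MᵀWM·[α, β]ᵀ = MᵀWs becomes [[323, 2301]; [2301, 17303]]·[α, β]ᵀ = [-1965, -14853]ᵀ.
Eliminating β: 17303·(row 1) − 2301·(row 2) gives 294268·α = 17303·(-1965) − 2301·(-14853) = 176358, so α = 6783/11318.
Then β = ((-14853) − 2301·(6783/11318))/17303 = -138027/147134.

α = 0.599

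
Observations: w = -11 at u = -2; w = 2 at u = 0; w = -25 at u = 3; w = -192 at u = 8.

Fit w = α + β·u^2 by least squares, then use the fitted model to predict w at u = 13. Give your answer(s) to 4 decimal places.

ŵ = -509.8518

With design matrix A, AᵀA = [[4, 77]; [77, 4193]] and Aᵀw = [-226, -12557]ᵀ.
det = 4·4193 − 77² = 10843.
α = ((-226)·4193 − 77·(-12557))/10843 = 2753/1549; β = (4·(-12557) − 77·(-226))/10843 = -32826/10843.
At u = 13: ŵ = (2753/1549)·(1) + (-32826/10843)·(169) = -5528323/10843.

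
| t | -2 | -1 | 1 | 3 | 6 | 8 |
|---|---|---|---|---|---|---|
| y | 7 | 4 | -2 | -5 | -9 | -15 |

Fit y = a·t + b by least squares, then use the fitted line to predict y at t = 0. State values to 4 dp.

Sums needed: Σt·t = 115, Σt = 15, Σ1 = 6.
Moment sums: Σt·y = -209, Σy = -20.
So AᵀA·[a, b]ᵀ = Aᵀy: [[115, 15]; [15, 6]]·[a, b]ᵀ = [-209, -20]ᵀ.
Δ = 115·6 − 15² = 465.
a = ((-209)·6 − 15·(-20))/465 = -318/155; b = (115·(-20) − 15·(-209))/465 = 167/93.
At t = 0: ŷ = (-318/155)·(0) + (167/93)·(1) = 167/93.

ŷ = 1.7957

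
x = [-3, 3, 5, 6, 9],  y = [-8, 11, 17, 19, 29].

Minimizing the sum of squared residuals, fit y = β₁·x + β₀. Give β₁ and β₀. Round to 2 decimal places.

β₁ = 3.06, β₀ = 1.35

With design matrix M, MᵀM = [[160, 20]; [20, 5]] and Mᵀy = [517, 68]ᵀ.
Determinant 160·5 − 20² = 400.
β₁ = (517·5 − 20·68)/400 = 49/16; β₀ = (160·68 − 20·517)/400 = 27/20.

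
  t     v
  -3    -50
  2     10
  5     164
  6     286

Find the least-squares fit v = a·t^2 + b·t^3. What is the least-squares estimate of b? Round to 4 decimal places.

b = 1.4921

Setting ∂/∂a … = 0 gives: 2018·a + 10690·b = 13986;  10690·a + 63074·b = 83706.
(Σt^2·t^2 = 2018, Σt^2·t^3 = 10690, Σt^3·t^3 = 63074, Σt^2·v = 13986, Σt^3·v = 83706.)
Eliminating b: 63074·(row 1) − 10690·(row 2) gives 13007232·a = 63074·13986 − 10690·83706 = -12664176, so a = -37691/38712.
Then b = (83706 − 10690·(-37691/38712))/63074 = 57763/38712.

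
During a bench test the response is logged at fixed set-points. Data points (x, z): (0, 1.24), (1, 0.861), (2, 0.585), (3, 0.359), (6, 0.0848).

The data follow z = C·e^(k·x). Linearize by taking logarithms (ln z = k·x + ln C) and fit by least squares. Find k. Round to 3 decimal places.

Let Y = ln z. Fitting Y = k·x + ln C by least squares:
Σx = 12.0000, Σ(x)² = 50.0000, Σln z = -3.9626, Σx·ln z = -19.1000.
Equations: 50.0000·k + 12.0000·ln C = -19.1000;  12.0000·k + 5·ln C = -3.9626.
Δ = 50.0000·5 − (12.0000)² = 106.0000; k = (-19.1000·5 − 12.0000·-3.9626)/106.0000 = -0.45235, ln C = (50.0000·-3.9626 − 12.0000·-19.1000)/106.0000 = 0.29312.

k = -0.452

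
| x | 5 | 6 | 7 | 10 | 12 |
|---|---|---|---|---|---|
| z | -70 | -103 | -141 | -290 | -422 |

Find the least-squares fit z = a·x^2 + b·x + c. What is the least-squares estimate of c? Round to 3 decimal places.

c = -2.563

The normal equations are: 35058·a + 3412·b + 354·c = -102135;  3412·a + 354·b + 40·c = -9919;  354·a + 40·b + 5·c = -1026.
Inverting the 3×3 Gram matrix, [a, b, c]ᵀ = [-26057/8558, 13833/8558, -10965/4279]ᵀ.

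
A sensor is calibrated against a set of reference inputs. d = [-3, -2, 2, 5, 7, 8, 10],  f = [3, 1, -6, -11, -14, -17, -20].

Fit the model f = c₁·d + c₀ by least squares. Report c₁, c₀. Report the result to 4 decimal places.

c₁ = -1.7576, c₀ = -2.3636

Normal-equation sums: Σd·d = 255, Σd = 27, Σ1 = 7.
Right-hand side: Σd·f = -512, Σf = -64.
det = 255·7 − 27² = 1056.
c₁ = ((-512)·7 − 27·(-64))/1056 = -58/33; c₀ = (255·(-64) − 27·(-512))/1056 = -26/11.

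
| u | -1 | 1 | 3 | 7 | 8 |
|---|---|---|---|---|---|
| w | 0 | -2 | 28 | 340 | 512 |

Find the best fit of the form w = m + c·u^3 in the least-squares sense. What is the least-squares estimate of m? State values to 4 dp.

m = -0.5644

The normal system MᵀM·[m, c]ᵀ = Mᵀw is [[5, 882]; [882, 380524]]·[m, c]ᵀ = [878, 379518]ᵀ.
Δ = 5·380524 − 882² = 1124696.
m = (878·380524 − 882·379518)/1124696 = -158701/281174; c = (5·379518 − 882·878)/1124696 = 561597/562348.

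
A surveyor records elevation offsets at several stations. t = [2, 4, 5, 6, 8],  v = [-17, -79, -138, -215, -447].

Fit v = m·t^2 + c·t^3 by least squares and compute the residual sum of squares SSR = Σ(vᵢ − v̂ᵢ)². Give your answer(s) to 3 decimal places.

The normal equations are: 6289·m + 44725·c = -41130;  44725·m + 328585·c = -297746.
Eliminating c: 328585·(row 1) − 44725·(row 2) gives 66145440·m = 328585·(-41130) − 44725·(-297746) = -198011200, so m = -1237570/413409.
Then c = ((-297746) − 44725·(-1237570/413409))/328585 = -1030792/2067045.
Residuals: -2142029/2067045, 559911/689015, -341392/413409, 332999/689015, -181211/2067045; SSR = 5493028/2067045.

SSR = 2.657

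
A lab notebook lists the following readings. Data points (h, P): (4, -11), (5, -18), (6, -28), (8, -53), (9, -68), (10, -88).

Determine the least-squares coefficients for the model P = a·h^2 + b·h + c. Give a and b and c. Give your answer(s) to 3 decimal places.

a = -1.143, b = 3.286, c = -6.000

Setting ∂/∂a … = 0 gives: 22834·a + 2646·b + 322·c = -19334;  2646·a + 322·b + 42·c = -2218;  322·a + 42·b + 6·c = -266.
Inverting the 3×3 Gram matrix, [a, b, c]ᵀ = [-8/7, 23/7, -6]ᵀ.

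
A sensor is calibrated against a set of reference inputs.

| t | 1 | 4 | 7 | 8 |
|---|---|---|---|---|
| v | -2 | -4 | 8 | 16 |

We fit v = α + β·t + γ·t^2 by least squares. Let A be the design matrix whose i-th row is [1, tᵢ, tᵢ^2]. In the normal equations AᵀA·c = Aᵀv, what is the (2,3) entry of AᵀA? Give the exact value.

920

Row 2 ↔ basis t, column 3 ↔ basis t^2, so (AᵀA)_{2,3} = Σᵢ (t)·(t^2) = (1)·(1) + (4)·(16) + (7)·(49) + (8)·(64) = 920.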